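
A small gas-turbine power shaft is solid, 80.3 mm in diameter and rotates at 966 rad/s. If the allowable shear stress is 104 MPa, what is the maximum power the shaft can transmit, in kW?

J = πd⁴/32 = π(0.0803)⁴/32 = 4.082×10^-6 m⁴.
T_max = τ_allow·J/r = 1.04×10^8 × 4.082×10^-6 / 0.0401 = 10570 N·m.
ω = 966 rad/s, so P_max = T_max·ω = 1.021×10^7 W.

10200 kW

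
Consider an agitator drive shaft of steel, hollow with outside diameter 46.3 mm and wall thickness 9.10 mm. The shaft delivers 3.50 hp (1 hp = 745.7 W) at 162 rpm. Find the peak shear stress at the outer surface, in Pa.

ω = 2π·162/60 = 16.96 rad/s, so T = P/ω = 3.50×745.7 / 16.96 = 153.8 N·m.
J = π(d_o⁴ − d_i⁴)/32 = π(0.0463⁴ − 0.0281⁴)/32 = 3.899×10^-7 m⁴.
τ_max = T·r/J = 153.8 × 0.0231 / 3.899×10^-7 = 9.134×10^6 Pa.

9.13e6 Pa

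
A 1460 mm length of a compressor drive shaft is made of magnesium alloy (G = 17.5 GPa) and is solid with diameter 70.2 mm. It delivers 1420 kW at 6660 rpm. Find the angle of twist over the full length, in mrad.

71.2 mrad

ω = 2π·6660/60 = 697.4 rad/s, so T = P/ω = 1420×10³ / 697.4 = 2036 N·m.
J = πd⁴/32 = π(0.0702)⁴/32 = 2.384×10^-6 m⁴.
θ = T·L/(G·J) = 2036 × 1.46 / (17.5×10⁹ × 2.384×10^-6) = 0.07124 rad.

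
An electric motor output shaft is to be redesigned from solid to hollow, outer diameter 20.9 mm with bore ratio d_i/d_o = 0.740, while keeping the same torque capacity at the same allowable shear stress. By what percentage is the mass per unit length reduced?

42.6 %

Equal τ_max and T ⇒ the solid shaft needs d_s³ = d_o³(1−k⁴), so d_s = 20.9·(1−0.740⁴)^(1/3) = 18.56 mm.
Area ratio A_h/A_s = d_o²(1−k²)/d_s² = (1−k²)/(1−k⁴)^(2/3) = 0.5738.
Mass saving = 1 − 0.5738 = 42.6 %.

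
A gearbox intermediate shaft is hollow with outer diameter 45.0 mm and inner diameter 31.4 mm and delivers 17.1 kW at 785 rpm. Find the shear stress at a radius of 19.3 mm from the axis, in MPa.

13.1 MPa

ω = 2π·785/60 = 82.21 rad/s, so T = P/ω = 17.1×10³ / 82.21 = 208.0 N·m.
J = π(d_o⁴ − d_i⁴)/32 = π(0.0450⁴ − 0.0314⁴)/32 = 3.071×10^-7 m⁴.
Shear stress varies linearly with radius: τ = T·r/J = 208.0 × 0.0193 / 3.071×10^-7 = 1.307×10^7 Pa.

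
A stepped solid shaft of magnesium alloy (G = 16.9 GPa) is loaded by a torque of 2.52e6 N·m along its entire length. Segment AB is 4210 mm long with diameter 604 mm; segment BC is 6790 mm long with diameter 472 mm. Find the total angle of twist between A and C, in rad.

0.256 rad

J_AB = π(0.604)⁴/32 = 0.0131 m⁴; J_BC = π(0.472)⁴/32 = 4.87×10^-3 m⁴.
θ = (T/G)·Σ L_i/J_i = (2.520e6/16.9×10⁹)·(4.21/0.0131 + 6.79/4.87×10^-3) = 0.2558 rad.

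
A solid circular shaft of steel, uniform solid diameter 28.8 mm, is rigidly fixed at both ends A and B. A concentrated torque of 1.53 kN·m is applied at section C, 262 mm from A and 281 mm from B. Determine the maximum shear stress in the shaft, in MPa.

With uniform GJ and both ends fixed, compatibility θ_AC = θ_CB gives T_A·a = T_B·b, together with T_A + T_B = T₀.
T_A = T₀·b/(a+b) = 1530·281/543.0 = 791.8 N·m; T_B = 738.2 N·m.
τ in each portion: τ_AC = 1.69×10^8 Pa, τ_CB = 1.57×10^8 Pa; maximum is in AC.
τ_max = T_AC·r/J = 791.8·0.0144/6.75×10^-8 = 1.688×10^8 Pa.

169 MPa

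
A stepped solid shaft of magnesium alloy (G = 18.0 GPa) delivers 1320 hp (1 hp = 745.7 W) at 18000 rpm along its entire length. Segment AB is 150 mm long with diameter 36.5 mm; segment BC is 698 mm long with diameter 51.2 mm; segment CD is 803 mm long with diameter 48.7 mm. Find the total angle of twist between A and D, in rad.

0.0972 rad

ω = 2π·18000/60 = 1885 rad/s, so T = P/ω = 1320×745.7 / 1885 = 522.2 N·m.
J_AB = π(0.0365)⁴/32 = 1.74×10^-7 m⁴; J_BC = π(0.0512)⁴/32 = 6.75×10^-7 m⁴; J_CD = π(0.0487)⁴/32 = 5.52×10^-7 m⁴.
θ = (T/G)·Σ L_i/J_i = (522.2/18.0×10⁹)·(0.150/1.74×10^-7 + 0.698/6.75×10^-7 + 0.803/5.52×10^-7) = 0.09717 rad.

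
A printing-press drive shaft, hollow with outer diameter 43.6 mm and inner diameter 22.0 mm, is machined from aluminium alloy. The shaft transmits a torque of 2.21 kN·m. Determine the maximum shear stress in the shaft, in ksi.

J = π(d_o⁴ − d_i⁴)/32 = π(0.0436⁴ − 0.0220⁴)/32 = 3.318×10^-7 m⁴.
τ_max = T·r/J = 2210 × 0.0218 / 3.318×10^-7 = 1.452×10^8 Pa.

21.1 ksi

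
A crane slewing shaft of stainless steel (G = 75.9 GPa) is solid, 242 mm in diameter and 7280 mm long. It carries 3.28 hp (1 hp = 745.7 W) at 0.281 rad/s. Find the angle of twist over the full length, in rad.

ω = 0.281 rad/s, so T = P/ω = 3.28×745.7 / 0.2810 = 8704 N·m.
J = πd⁴/32 = π(0.242)⁴/32 = 3.367×10^-4 m⁴.
θ = T·L/(G·J) = 8704 × 7.28 / (75.9×10⁹ × 3.367×10^-4) = 2.479×10^-3 rad.

0.00248 rad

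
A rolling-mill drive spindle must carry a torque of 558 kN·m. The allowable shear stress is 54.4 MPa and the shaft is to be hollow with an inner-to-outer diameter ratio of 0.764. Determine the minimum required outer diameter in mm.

430 mm

For a hollow shaft with d_i/d_o = 0.764: τ_max = 16T/(π d_o³ (1−k⁴)), so d_o = [16T/(π τ_allow (1−k⁴))]^(1/3) = [16·558000/(π·5.44×10^7·0.6593)]^(1/3) = 0.4295 m.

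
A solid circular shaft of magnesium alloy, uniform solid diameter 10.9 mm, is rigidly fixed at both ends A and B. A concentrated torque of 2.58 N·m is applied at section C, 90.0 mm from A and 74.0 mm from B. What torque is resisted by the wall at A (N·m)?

With uniform GJ and both ends fixed, compatibility θ_AC = θ_CB gives T_A·a = T_B·b, together with T_A + T_B = T₀.
T_A = T₀·b/(a+b) = 2.580·74.0/164.0 = 1.164 N·m; T_B = 1.416 N·m.

1.16 N·m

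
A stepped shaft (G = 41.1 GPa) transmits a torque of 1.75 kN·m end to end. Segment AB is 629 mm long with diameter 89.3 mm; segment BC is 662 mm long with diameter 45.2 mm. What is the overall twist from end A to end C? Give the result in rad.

0.0731 rad

J_AB = π(0.0893)⁴/32 = 6.24×10^-6 m⁴; J_BC = π(0.0452)⁴/32 = 4.10×10^-7 m⁴.
θ = (T/G)·Σ L_i/J_i = (1750/41.1×10⁹)·(0.629/6.24×10^-6 + 0.662/4.10×10^-7) = 0.07308 rad.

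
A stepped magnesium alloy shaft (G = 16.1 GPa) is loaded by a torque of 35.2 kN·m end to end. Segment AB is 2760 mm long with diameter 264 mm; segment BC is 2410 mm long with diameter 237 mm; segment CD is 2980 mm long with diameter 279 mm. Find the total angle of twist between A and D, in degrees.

J_AB = π(0.264)⁴/32 = 4.77×10^-4 m⁴; J_BC = π(0.237)⁴/32 = 3.10×10^-4 m⁴; J_CD = π(0.279)⁴/32 = 5.95×10^-4 m⁴.
θ = (T/G)·Σ L_i/J_i = (35200/16.1×10⁹)·(2.76/4.77×10^-4 + 2.41/3.10×10^-4 + 2.98/5.95×10^-4) = 0.04062 rad.

2.33°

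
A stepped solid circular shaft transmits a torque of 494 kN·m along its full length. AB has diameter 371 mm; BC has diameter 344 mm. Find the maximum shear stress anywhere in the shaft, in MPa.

61.8 MPa

Under the same torque, τ_max = 16T/(πd³) is largest where d is smallest — segment BC (d = 344 mm).
τ_max = 16·494000/(π·(0.344)³) = 6.180×10^7 Pa.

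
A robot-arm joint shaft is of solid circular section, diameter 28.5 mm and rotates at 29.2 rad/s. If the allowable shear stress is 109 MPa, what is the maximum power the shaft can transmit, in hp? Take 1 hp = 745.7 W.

J = πd⁴/32 = π(0.0285)⁴/32 = 6.477×10^-8 m⁴.
T_max = τ_allow·J/r = 1.09×10^8 × 6.477×10^-8 / 0.0143 = 495.4 N·m.
ω = 29.2 rad/s, so P_max = T_max·ω = 1.447×10^4 W.

19.4 hp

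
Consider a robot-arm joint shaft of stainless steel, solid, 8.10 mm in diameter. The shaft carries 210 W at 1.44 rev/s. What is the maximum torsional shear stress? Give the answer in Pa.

2.22e8 Pa

ω = 2π·1.44 = 9.048 rad/s, so T = P/ω = 210 / 9.048 = 23.21 N·m.
J = πd⁴/32 = π(0.00810)⁴/32 = 4.226×10^-10 m⁴.
τ_max = T·r/J = 23.21 × 0.00405 / 4.226×10^-10 = 2.224×10^8 Pa.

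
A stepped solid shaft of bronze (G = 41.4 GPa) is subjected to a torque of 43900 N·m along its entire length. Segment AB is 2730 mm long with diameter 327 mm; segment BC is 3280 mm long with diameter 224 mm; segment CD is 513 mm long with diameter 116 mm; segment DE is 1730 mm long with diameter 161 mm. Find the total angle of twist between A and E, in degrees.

4.30°

J_AB = π(0.327)⁴/32 = 1.12×10^-3 m⁴; J_BC = π(0.224)⁴/32 = 2.47×10^-4 m⁴; J_CD = π(0.116)⁴/32 = 1.78×10^-5 m⁴; J_DE = π(0.161)⁴/32 = 6.60×10^-5 m⁴.
θ = (T/G)·Σ L_i/J_i = (43900/41.4×10⁹)·(2.73/1.12×10^-3 + 3.28/2.47×10^-4 + 0.513/1.78×10^-5 + 1.73/6.60×10^-5) = 0.07506 rad.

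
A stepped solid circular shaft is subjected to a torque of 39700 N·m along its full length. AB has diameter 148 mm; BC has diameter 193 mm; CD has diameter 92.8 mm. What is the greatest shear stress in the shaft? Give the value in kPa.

253000 kPa

Under the same torque, τ_max = 16T/(πd³) is largest where d is smallest — segment CD (d = 92.8 mm).
τ_max = 16·39700/(π·(0.0928)³) = 2.530×10^8 Pa.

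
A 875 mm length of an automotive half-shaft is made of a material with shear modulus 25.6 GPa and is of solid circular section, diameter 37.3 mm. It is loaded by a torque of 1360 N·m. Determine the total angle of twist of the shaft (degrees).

J = πd⁴/32 = π(0.0373)⁴/32 = 1.900×10^-7 m⁴.
θ = T·L/(G·J) = 1360 × 0.875 / (25.6×10⁹ × 1.900×10^-7) = 0.2446 rad.

14.0°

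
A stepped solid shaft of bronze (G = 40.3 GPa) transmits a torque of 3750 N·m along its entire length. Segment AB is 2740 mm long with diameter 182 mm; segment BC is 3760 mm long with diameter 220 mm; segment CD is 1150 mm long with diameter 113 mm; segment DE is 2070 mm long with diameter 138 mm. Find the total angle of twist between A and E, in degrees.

J_AB = π(0.182)⁴/32 = 1.08×10^-4 m⁴; J_BC = π(0.220)⁴/32 = 2.30×10^-4 m⁴; J_CD = π(0.113)⁴/32 = 1.60×10^-5 m⁴; J_DE = π(0.138)⁴/32 = 3.56×10^-5 m⁴.
θ = (T/G)·Σ L_i/J_i = (3750/40.3×10⁹)·(2.74/1.08×10^-4 + 3.76/2.30×10^-4 + 1.15/1.60×10^-5 + 2.07/3.56×10^-5) = 0.01598 rad.

0.916°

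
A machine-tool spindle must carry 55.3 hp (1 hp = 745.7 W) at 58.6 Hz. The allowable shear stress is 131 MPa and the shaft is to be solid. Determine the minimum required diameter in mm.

16.3 mm

ω = 2π·58.6 = 368.2 rad/s, so T = P/ω = 55.3×745.7 / 368.2 = 112.0 N·m.
For a solid shaft τ_max = 16T/(πd³), so d = (16T/(π τ_allow))^(1/3) = (16·112.0/(π·1.31×10^8))^(1/3) = 0.01633 m.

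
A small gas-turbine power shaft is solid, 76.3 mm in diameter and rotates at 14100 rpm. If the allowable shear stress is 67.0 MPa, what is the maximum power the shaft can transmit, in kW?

8630 kW

J = πd⁴/32 = π(0.0763)⁴/32 = 3.327×10^-6 m⁴.
T_max = τ_allow·J/r = 6.70×10^7 × 3.327×10^-6 / 0.0381 = 5844 N·m.
ω = 2π·14100/60 = 1477 rad/s, so P_max = T_max·ω = 8.628×10^6 W.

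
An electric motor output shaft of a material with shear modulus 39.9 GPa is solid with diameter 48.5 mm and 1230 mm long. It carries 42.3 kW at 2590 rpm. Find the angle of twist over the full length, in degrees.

0.507°

ω = 2π·2590/60 = 271.2 rad/s, so T = P/ω = 42.3×10³ / 271.2 = 156.0 N·m.
J = πd⁴/32 = π(0.0485)⁴/32 = 5.432×10^-7 m⁴.
θ = T·L/(G·J) = 156.0 × 1.23 / (39.9×10⁹ × 5.432×10^-7) = 8.851×10^-3 rad.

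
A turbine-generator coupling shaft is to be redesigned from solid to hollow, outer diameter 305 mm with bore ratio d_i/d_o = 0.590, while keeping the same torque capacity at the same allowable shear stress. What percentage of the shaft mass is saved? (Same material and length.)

28.9 %

Equal τ_max and T ⇒ the solid shaft needs d_s³ = d_o³(1−k⁴), so d_s = 305·(1−0.590⁴)^(1/3) = 292.1 mm.
Area ratio A_h/A_s = d_o²(1−k²)/d_s² = (1−k²)/(1−k⁴)^(2/3) = 0.7105.
Mass saving = 1 − 0.7105 = 28.9 %.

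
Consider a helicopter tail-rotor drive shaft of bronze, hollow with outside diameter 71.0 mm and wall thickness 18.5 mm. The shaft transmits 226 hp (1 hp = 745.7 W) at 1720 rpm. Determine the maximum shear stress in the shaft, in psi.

2040 psi

ω = 2π·1720/60 = 180.1 rad/s, so T = P/ω = 226×745.7 / 180.1 = 935.7 N·m.
J = π(d_o⁴ − d_i⁴)/32 = π(0.0710⁴ − 0.0340⁴)/32 = 2.364×10^-6 m⁴.
τ_max = T·r/J = 935.7 × 0.0355 / 2.364×10^-6 = 1.405×10^7 Pa.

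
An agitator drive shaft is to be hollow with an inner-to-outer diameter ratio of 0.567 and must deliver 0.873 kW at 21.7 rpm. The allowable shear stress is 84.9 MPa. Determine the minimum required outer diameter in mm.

29.5 mm

ω = 2π·21.7/60 = 2.272 rad/s, so T = P/ω = 0.873×10³ / 2.272 = 384.2 N·m.
For a hollow shaft with d_i/d_o = 0.567: τ_max = 16T/(π d_o³ (1−k⁴)), so d_o = [16T/(π τ_allow (1−k⁴))]^(1/3) = [16·384.2/(π·8.49×10^7·0.8966)]^(1/3) = 0.02951 m.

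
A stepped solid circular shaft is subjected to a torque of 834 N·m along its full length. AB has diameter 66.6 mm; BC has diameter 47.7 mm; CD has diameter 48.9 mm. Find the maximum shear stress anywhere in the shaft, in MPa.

39.1 MPa

Under the same torque, τ_max = 16T/(πd³) is largest where d is smallest — segment BC (d = 47.7 mm).
τ_max = 16·834.0/(π·(0.0477)³) = 3.914×10^7 Pa.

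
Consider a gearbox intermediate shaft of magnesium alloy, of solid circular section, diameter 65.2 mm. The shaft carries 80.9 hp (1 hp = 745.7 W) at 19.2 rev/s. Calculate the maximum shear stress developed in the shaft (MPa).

ω = 2π·19.2 = 120.6 rad/s, so T = P/ω = 80.9×745.7 / 120.6 = 500.1 N·m.
J = πd⁴/32 = π(0.0652)⁴/32 = 1.774×10^-6 m⁴.
τ_max = T·r/J = 500.1 × 0.0326 / 1.774×10^-6 = 9.189×10^6 Pa.

9.19 MPa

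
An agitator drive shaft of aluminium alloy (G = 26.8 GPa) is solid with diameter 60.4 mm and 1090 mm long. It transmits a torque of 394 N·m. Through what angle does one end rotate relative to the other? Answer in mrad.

J = πd⁴/32 = π(0.0604)⁴/32 = 1.307×10^-6 m⁴.
θ = T·L/(G·J) = 394.0 × 1.09 / (26.8×10⁹ × 1.307×10^-6) = 0.01226 rad.

12.3 mrad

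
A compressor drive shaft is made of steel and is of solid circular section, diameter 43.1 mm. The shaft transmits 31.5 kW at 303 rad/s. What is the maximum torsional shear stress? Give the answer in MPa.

ω = 303 rad/s, so T = P/ω = 31.5×10³ / 303.0 = 104.0 N·m.
J = πd⁴/32 = π(0.0431)⁴/32 = 3.388×10^-7 m⁴.
τ_max = T·r/J = 104.0 × 0.0215 / 3.388×10^-7 = 6.613×10^6 Pa.

6.61 MPa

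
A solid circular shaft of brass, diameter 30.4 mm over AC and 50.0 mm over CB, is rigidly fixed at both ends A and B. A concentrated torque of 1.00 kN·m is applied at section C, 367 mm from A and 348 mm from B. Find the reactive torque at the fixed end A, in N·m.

Compatibility: T_A·a/J_AC = T_B·b/J_CB with T_A + T_B = T₀.
J_AC = 8.38×10^-8 m⁴, J_CB = 6.14×10^-7 m⁴, so T_A = T₀·(J_AC/a)/((J_AC/a)+(J_CB/b)) = 114.7 N·m, T_B = 885.3 N·m.

115 N·m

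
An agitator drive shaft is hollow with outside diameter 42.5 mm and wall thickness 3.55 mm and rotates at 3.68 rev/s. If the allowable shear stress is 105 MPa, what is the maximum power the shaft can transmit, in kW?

J = π(d_o⁴ − d_i⁴)/32 = π(0.0425⁴ − 0.0354⁴)/32 = 1.661×10^-7 m⁴.
T_max = τ_allow·J/r = 1.05×10^8 × 1.661×10^-7 / 0.0213 = 820.8 N·m.
ω = 2π·3.68 = 23.12 rad/s, so P_max = T_max·ω = 1.898×10^4 W.

19.0 kW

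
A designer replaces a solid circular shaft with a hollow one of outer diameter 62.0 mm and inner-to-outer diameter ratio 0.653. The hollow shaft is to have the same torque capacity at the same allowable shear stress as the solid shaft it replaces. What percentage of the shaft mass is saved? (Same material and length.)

Equal τ_max and T ⇒ the solid shaft needs d_s³ = d_o³(1−k⁴), so d_s = 62.0·(1−0.653⁴)^(1/3) = 57.99 mm.
Area ratio A_h/A_s = d_o²(1−k²)/d_s² = (1−k²)/(1−k⁴)^(2/3) = 0.6557.
Mass saving = 1 − 0.6557 = 34.4 %.

34.4 %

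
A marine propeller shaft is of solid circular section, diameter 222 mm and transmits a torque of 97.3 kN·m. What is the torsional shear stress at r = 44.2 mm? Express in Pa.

J = πd⁴/32 = π(0.222)⁴/32 = 2.385×10^-4 m⁴.
Shear stress varies linearly with radius: τ = T·r/J = 97300 × 0.0442 / 2.385×10^-4 = 1.804×10^7 Pa.

1.80e7 Pa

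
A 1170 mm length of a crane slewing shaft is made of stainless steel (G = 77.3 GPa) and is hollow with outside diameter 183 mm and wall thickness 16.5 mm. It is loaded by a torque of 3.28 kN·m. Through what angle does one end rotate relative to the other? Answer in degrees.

J = π(d_o⁴ − d_i⁴)/32 = π(0.183⁴ − 0.150⁴)/32 = 6.040×10^-5 m⁴.
θ = T·L/(G·J) = 3280 × 1.17 / (77.3×10⁹ × 6.040×10^-5) = 8.219×10^-4 rad.

0.0471°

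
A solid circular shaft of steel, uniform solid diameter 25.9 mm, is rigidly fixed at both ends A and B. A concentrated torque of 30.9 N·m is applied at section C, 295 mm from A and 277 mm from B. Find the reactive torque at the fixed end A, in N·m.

With uniform GJ and both ends fixed, compatibility θ_AC = θ_CB gives T_A·a = T_B·b, together with T_A + T_B = T₀.
T_A = T₀·b/(a+b) = 30.90·277/572.0 = 14.96 N·m; T_B = 15.94 N·m.

15.0 N·m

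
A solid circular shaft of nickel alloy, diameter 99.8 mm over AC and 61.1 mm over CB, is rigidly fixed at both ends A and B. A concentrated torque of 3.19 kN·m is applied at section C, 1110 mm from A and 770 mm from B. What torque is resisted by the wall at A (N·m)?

Compatibility: T_A·a/J_AC = T_B·b/J_CB with T_A + T_B = T₀.
J_AC = 9.74×10^-6 m⁴, J_CB = 1.37×10^-6 m⁴, so T_A = T₀·(J_AC/a)/((J_AC/a)+(J_CB/b)) = 2653 N·m, T_B = 537.2 N·m.

2650 N·m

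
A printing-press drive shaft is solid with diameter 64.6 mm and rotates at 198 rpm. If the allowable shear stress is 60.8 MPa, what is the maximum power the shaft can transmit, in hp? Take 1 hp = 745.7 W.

J = πd⁴/32 = π(0.0646)⁴/32 = 1.710×10^-6 m⁴.
T_max = τ_allow·J/r = 6.08×10^7 × 1.710×10^-6 / 0.0323 = 3218 N·m.
ω = 2π·198/60 = 20.73 rad/s, so P_max = T_max·ω = 6.673×10^4 W.

89.5 hp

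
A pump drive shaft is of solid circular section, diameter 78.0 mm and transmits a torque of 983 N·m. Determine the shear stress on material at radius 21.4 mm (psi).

J = πd⁴/32 = π(0.0780)⁴/32 = 3.634×10^-6 m⁴.
Shear stress varies linearly with radius: τ = T·r/J = 983.0 × 0.0214 / 3.634×10^-6 = 5.789×10^6 Pa.

840 psi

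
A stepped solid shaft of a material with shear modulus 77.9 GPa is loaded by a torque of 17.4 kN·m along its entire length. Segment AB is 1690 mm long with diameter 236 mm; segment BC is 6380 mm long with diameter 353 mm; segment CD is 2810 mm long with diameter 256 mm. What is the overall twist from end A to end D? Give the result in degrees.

J_AB = π(0.236)⁴/32 = 3.05×10^-4 m⁴; J_BC = π(0.353)⁴/32 = 1.52×10^-3 m⁴; J_CD = π(0.256)⁴/32 = 4.22×10^-4 m⁴.
θ = (T/G)·Σ L_i/J_i = (17400/77.9×10⁹)·(1.69/3.05×10^-4 + 6.38/1.52×10^-3 + 2.81/4.22×10^-4) = 3.663×10^-3 rad.

0.210°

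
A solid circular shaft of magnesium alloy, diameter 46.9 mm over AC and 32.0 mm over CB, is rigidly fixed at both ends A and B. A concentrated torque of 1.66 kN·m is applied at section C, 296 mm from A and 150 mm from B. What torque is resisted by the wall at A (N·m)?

1160 N·m

Compatibility: T_A·a/J_AC = T_B·b/J_CB with T_A + T_B = T₀.
J_AC = 4.75×10^-7 m⁴, J_CB = 1.03×10^-7 m⁴, so T_A = T₀·(J_AC/a)/((J_AC/a)+(J_CB/b)) = 1163 N·m, T_B = 497.3 N·m.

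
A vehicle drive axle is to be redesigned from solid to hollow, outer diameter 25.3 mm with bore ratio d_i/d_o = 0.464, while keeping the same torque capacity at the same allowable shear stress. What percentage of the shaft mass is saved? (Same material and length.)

Equal τ_max and T ⇒ the solid shaft needs d_s³ = d_o³(1−k⁴), so d_s = 25.3·(1−0.464⁴)^(1/3) = 24.90 mm.
Area ratio A_h/A_s = d_o²(1−k²)/d_s² = (1−k²)/(1−k⁴)^(2/3) = 0.8099.
Mass saving = 1 − 0.8099 = 19.0 %.

19.0 %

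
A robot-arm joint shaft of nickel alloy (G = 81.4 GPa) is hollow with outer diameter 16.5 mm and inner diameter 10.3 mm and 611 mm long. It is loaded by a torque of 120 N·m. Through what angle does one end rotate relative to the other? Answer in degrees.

8.36°

J = π(d_o⁴ − d_i⁴)/32 = π(0.0165⁴ − 0.0103⁴)/32 = 6.172×10^-9 m⁴.
θ = T·L/(G·J) = 120.0 × 0.611 / (81.4×10⁹ × 6.172×10^-9) = 0.1459 rad.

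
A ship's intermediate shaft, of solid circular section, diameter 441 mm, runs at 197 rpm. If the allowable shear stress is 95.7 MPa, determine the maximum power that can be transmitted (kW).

J = πd⁴/32 = π(0.441)⁴/32 = 3.713×10^-3 m⁴.
T_max = τ_allow·J/r = 9.57×10^7 × 3.713×10^-3 / 0.221 = 1.612e6 N·m.
ω = 2π·197/60 = 20.63 rad/s, so P_max = T_max·ω = 3.325×10^7 W.

33200 kW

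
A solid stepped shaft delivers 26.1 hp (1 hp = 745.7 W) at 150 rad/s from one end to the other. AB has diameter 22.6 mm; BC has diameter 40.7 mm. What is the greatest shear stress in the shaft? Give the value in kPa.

57200 kPa

ω = 150 rad/s, so T = P/ω = 26.1×745.7 / 150.0 = 129.8 N·m.
Under the same torque, τ_max = 16T/(πd³) is largest where d is smallest — segment AB (d = 22.6 mm).
τ_max = 16·129.8/(π·(0.0226)³) = 5.725×10^7 Pa.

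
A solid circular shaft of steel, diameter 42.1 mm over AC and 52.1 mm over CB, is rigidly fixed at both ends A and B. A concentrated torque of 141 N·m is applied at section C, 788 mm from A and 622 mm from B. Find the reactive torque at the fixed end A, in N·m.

Compatibility: T_A·a/J_AC = T_B·b/J_CB with T_A + T_B = T₀.
J_AC = 3.08×10^-7 m⁴, J_CB = 7.23×10^-7 m⁴, so T_A = T₀·(J_AC/a)/((J_AC/a)+(J_CB/b)) = 35.50 N·m, T_B = 105.5 N·m.

35.5 N·m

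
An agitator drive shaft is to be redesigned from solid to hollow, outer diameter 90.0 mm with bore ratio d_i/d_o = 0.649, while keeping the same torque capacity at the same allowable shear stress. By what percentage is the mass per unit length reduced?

Equal τ_max and T ⇒ the solid shaft needs d_s³ = d_o³(1−k⁴), so d_s = 90.0·(1−0.649⁴)^(1/3) = 84.33 mm.
Area ratio A_h/A_s = d_o²(1−k²)/d_s² = (1−k²)/(1−k⁴)^(2/3) = 0.6593.
Mass saving = 1 − 0.6593 = 34.1 %.

34.1 %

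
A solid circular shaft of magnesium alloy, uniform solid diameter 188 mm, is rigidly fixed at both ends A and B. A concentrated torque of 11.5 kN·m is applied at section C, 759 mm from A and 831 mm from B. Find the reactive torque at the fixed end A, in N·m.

6010 N·m

With uniform GJ and both ends fixed, compatibility θ_AC = θ_CB gives T_A·a = T_B·b, together with T_A + T_B = T₀.
T_A = T₀·b/(a+b) = 11500·831/1590 = 6010 N·m; T_B = 5490 N·m.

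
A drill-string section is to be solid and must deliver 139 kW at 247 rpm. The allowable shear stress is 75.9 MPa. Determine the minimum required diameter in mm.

71.2 mm

ω = 2π·247/60 = 25.87 rad/s, so T = P/ω = 139×10³ / 25.87 = 5374 N·m.
For a solid shaft τ_max = 16T/(πd³), so d = (16T/(π τ_allow))^(1/3) = (16·5374/(π·7.59×10^7))^(1/3) = 0.07118 m.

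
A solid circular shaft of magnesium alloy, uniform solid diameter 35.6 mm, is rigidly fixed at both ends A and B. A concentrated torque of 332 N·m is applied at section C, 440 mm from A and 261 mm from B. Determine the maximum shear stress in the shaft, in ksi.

With uniform GJ and both ends fixed, compatibility θ_AC = θ_CB gives T_A·a = T_B·b, together with T_A + T_B = T₀.
T_A = T₀·b/(a+b) = 332.0·261/701.0 = 123.6 N·m; T_B = 208.4 N·m.
τ in each portion: τ_AC = 1.40×10^7 Pa, τ_CB = 2.35×10^7 Pa; maximum is in CB.
τ_max = T_CB·r/J = 208.4·0.0178/1.58×10^-7 = 2.352×10^7 Pa.

3.41 ksi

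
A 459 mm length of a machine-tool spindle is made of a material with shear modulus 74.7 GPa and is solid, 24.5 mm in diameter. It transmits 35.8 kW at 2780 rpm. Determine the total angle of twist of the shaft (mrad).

21.4 mrad

ω = 2π·2780/60 = 291.1 rad/s, so T = P/ω = 35.8×10³ / 291.1 = 123.0 N·m.
J = πd⁴/32 = π(0.0245)⁴/32 = 3.537×10^-8 m⁴.
θ = T·L/(G·J) = 123.0 × 0.459 / (74.7×10⁹ × 3.537×10^-8) = 0.02136 rad.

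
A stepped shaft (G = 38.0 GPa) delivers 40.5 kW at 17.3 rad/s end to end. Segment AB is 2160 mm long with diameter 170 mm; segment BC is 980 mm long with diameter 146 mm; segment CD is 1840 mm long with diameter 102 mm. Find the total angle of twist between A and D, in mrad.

ω = 17.3 rad/s, so T = P/ω = 40.5×10³ / 17.30 = 2341 N·m.
J_AB = π(0.170)⁴/32 = 8.20×10^-5 m⁴; J_BC = π(0.146)⁴/32 = 4.46×10^-5 m⁴; J_CD = π(0.102)⁴/32 = 1.06×10^-5 m⁴.
θ = (T/G)·Σ L_i/J_i = (2341/38.0×10⁹)·(2.16/8.20×10^-5 + 0.980/4.46×10^-5 + 1.84/1.06×10^-5) = 0.01364 rad.

13.6 mrad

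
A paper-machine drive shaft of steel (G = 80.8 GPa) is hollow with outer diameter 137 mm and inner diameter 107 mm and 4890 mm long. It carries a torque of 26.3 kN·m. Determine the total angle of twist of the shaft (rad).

0.0733 rad

J = π(d_o⁴ − d_i⁴)/32 = π(0.137⁴ − 0.107⁴)/32 = 2.172×10^-5 m⁴.
θ = T·L/(G·J) = 26300 × 4.89 / (80.8×10⁹ × 2.172×10^-5) = 0.07330 rad.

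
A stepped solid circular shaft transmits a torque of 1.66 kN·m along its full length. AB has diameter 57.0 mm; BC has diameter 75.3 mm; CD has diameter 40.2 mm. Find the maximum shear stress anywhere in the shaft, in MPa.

130 MPa

Under the same torque, τ_max = 16T/(πd³) is largest where d is smallest — segment CD (d = 40.2 mm).
τ_max = 16·1660/(π·(0.0402)³) = 1.301×10^8 Pa.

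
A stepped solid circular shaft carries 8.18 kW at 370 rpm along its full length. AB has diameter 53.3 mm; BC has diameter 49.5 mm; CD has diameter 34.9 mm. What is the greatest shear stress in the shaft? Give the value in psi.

ω = 2π·370/60 = 38.75 rad/s, so T = P/ω = 8.18×10³ / 38.75 = 211.1 N·m.
Under the same torque, τ_max = 16T/(πd³) is largest where d is smallest — segment CD (d = 34.9 mm).
τ_max = 16·211.1/(π·(0.0349)³) = 2.529×10^7 Pa.

3670 psi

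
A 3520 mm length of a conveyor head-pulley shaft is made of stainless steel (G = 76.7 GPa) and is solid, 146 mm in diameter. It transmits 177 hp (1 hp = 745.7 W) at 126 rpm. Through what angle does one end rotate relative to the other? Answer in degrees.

0.590°

ω = 2π·126/60 = 13.19 rad/s, so T = P/ω = 177×745.7 / 13.19 = 10000 N·m.
J = πd⁴/32 = π(0.146)⁴/32 = 4.461×10^-5 m⁴.
θ = T·L/(G·J) = 10000 × 3.52 / (76.7×10⁹ × 4.461×10^-5) = 0.01029 rad.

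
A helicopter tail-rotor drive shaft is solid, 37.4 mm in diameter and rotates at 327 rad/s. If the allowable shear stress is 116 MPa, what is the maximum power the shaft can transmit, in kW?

J = πd⁴/32 = π(0.0374)⁴/32 = 1.921×10^-7 m⁴.
T_max = τ_allow·J/r = 1.16×10^8 × 1.921×10^-7 / 0.0187 = 1192 N·m.
ω = 327 rad/s, so P_max = T_max·ω = 3.896×10^5 W.

390 kW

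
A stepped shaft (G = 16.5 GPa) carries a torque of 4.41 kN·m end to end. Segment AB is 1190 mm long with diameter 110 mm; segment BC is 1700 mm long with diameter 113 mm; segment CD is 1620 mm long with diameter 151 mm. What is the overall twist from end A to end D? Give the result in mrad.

59.0 mrad

J_AB = π(0.110)⁴/32 = 1.44×10^-5 m⁴; J_BC = π(0.113)⁴/32 = 1.60×10^-5 m⁴; J_CD = π(0.151)⁴/32 = 5.10×10^-5 m⁴.
θ = (T/G)·Σ L_i/J_i = (4410/16.5×10⁹)·(1.19/1.44×10^-5 + 1.70/1.60×10^-5 + 1.62/5.10×10^-5) = 0.05900 rad.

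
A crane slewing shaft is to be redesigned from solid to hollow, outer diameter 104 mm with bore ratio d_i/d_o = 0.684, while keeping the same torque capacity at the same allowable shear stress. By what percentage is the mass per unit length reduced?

Equal τ_max and T ⇒ the solid shaft needs d_s³ = d_o³(1−k⁴), so d_s = 104·(1−0.684⁴)^(1/3) = 95.78 mm.
Area ratio A_h/A_s = d_o²(1−k²)/d_s² = (1−k²)/(1−k⁴)^(2/3) = 0.6274.
Mass saving = 1 − 0.6274 = 37.3 %.

37.3 %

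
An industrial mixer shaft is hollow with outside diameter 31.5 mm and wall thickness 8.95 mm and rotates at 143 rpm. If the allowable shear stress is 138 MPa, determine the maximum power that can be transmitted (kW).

12.2 kW

J = π(d_o⁴ − d_i⁴)/32 = π(0.0315⁴ − 0.0136⁴)/32 = 9.330×10^-8 m⁴.
T_max = τ_allow·J/r = 1.38×10^8 × 9.330×10^-8 / 0.0158 = 817.5 N·m.
ω = 2π·143/60 = 14.97 rad/s, so P_max = T_max·ω = 1.224×10^4 W.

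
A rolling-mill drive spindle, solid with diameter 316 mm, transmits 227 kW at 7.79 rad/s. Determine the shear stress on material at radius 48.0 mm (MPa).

1.43 MPa

ω = 7.79 rad/s, so T = P/ω = 227×10³ / 7.790 = 29140 N·m.
J = πd⁴/32 = π(0.316)⁴/32 = 9.789×10^-4 m⁴.
Shear stress varies linearly with radius: τ = T·r/J = 29140 × 0.0480 / 9.789×10^-4 = 1.429×10^6 Pa.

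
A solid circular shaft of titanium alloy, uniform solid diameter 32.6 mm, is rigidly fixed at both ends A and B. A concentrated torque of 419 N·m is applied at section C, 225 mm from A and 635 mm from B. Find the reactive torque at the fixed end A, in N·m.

With uniform GJ and both ends fixed, compatibility θ_AC = θ_CB gives T_A·a = T_B·b, together with T_A + T_B = T₀.
T_A = T₀·b/(a+b) = 419.0·635/860.0 = 309.4 N·m; T_B = 109.6 N·m.

309 N·m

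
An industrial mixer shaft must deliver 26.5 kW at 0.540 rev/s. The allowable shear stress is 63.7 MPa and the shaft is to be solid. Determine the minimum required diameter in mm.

ω = 2π·0.540 = 3.393 rad/s, so T = P/ω = 26.5×10³ / 3.393 = 7810 N·m.
For a solid shaft τ_max = 16T/(πd³), so d = (16T/(π τ_allow))^(1/3) = (16·7810/(π·6.37×10^7))^(1/3) = 0.08547 m.

85.5 mm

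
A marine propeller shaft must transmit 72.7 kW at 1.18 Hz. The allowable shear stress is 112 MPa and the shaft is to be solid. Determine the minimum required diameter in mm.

76.4 mm

ω = 2π·1.18 = 7.414 rad/s, so T = P/ω = 72.7×10³ / 7.414 = 9806 N·m.
For a solid shaft τ_max = 16T/(πd³), so d = (16T/(π τ_allow))^(1/3) = (16·9806/(π·1.12×10^8))^(1/3) = 0.07640 m.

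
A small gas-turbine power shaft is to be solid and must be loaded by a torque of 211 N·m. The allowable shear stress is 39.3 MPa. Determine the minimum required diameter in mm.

30.1 mm

For a solid shaft τ_max = 16T/(πd³), so d = (16T/(π τ_allow))^(1/3) = (16·211.0/(π·3.93×10^7))^(1/3) = 0.03013 m.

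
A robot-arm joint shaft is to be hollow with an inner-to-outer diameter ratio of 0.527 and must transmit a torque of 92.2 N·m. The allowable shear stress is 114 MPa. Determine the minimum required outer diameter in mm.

16.5 mm

For a hollow shaft with d_i/d_o = 0.527: τ_max = 16T/(π d_o³ (1−k⁴)), so d_o = [16T/(π τ_allow (1−k⁴))]^(1/3) = [16·92.20/(π·1.14×10^8·0.9229)]^(1/3) = 0.01646 m.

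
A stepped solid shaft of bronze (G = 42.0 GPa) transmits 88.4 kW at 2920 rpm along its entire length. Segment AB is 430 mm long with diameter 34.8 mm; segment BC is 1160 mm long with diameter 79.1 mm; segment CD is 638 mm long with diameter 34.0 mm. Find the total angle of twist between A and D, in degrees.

ω = 2π·2920/60 = 305.8 rad/s, so T = P/ω = 88.4×10³ / 305.8 = 289.1 N·m.
J_AB = π(0.0348)⁴/32 = 1.44×10^-7 m⁴; J_BC = π(0.0791)⁴/32 = 3.84×10^-6 m⁴; J_CD = π(0.0340)⁴/32 = 1.31×10^-7 m⁴.
θ = (T/G)·Σ L_i/J_i = (289.1/42.0×10⁹)·(0.430/1.44×10^-7 + 1.16/3.84×10^-6 + 0.638/1.31×10^-7) = 0.05611 rad.

3.21°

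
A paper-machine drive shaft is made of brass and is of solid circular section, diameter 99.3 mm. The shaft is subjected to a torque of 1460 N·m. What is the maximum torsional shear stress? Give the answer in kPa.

7590 kPa

J = πd⁴/32 = π(0.0993)⁴/32 = 9.545×10^-6 m⁴.
τ_max = T·r/J = 1460 × 0.0496 / 9.545×10^-6 = 7.594×10^6 Pa.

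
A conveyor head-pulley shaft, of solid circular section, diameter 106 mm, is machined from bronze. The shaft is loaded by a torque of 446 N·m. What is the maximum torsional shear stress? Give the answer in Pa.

1.91e6 Pa

J = πd⁴/32 = π(0.106)⁴/32 = 1.239×10^-5 m⁴.
τ_max = T·r/J = 446.0 × 0.0530 / 1.239×10^-5 = 1.907×10^6 Pa.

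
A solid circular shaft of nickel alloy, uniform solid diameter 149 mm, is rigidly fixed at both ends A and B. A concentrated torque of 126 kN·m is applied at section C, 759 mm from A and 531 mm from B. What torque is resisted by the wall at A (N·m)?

With uniform GJ and both ends fixed, compatibility θ_AC = θ_CB gives T_A·a = T_B·b, together with T_A + T_B = T₀.
T_A = T₀·b/(a+b) = 126000·531/1290 = 51870 N·m; T_B = 74130 N·m.

51900 N·m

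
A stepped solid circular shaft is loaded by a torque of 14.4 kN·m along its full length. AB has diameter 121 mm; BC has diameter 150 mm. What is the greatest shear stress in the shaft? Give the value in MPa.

Under the same torque, τ_max = 16T/(πd³) is largest where d is smallest — segment AB (d = 121 mm).
τ_max = 16·14400/(π·(0.121)³) = 4.140×10^7 Pa.

41.4 MPa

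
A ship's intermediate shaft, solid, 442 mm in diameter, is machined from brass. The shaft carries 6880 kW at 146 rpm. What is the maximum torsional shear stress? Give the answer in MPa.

ω = 2π·146/60 = 15.29 rad/s, so T = P/ω = 6880×10³ / 15.29 = 450000 N·m.
J = πd⁴/32 = π(0.442)⁴/32 = 3.747×10^-3 m⁴.
τ_max = T·r/J = 450000 × 0.221 / 3.747×10^-3 = 2.654×10^7 Pa.

26.5 MPa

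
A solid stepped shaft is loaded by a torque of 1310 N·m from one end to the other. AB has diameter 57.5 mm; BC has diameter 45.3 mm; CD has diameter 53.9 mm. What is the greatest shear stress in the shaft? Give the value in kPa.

Under the same torque, τ_max = 16T/(πd³) is largest where d is smallest — segment BC (d = 45.3 mm).
τ_max = 16·1310/(π·(0.0453)³) = 7.177×10^7 Pa.

71800 kPa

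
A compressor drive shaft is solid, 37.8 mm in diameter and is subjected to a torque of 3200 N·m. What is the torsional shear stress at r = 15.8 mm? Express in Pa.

2.52e8 Pa

J = πd⁴/32 = π(0.0378)⁴/32 = 2.004×10^-7 m⁴.
Shear stress varies linearly with radius: τ = T·r/J = 3200 × 0.0158 / 2.004×10^-7 = 2.523×10^8 Pa.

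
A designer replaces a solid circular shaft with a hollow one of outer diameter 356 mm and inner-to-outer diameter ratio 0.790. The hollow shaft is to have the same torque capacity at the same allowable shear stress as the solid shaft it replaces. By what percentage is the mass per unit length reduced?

47.8 %

Equal τ_max and T ⇒ the solid shaft needs d_s³ = d_o³(1−k⁴), so d_s = 356·(1−0.790⁴)^(1/3) = 302.0 mm.
Area ratio A_h/A_s = d_o²(1−k²)/d_s² = (1−k²)/(1−k⁴)^(2/3) = 0.5223.
Mass saving = 1 − 0.5223 = 47.8 %.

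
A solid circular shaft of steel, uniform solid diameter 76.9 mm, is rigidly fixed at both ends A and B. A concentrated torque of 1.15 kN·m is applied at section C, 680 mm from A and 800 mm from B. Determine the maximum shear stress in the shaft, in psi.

With uniform GJ and both ends fixed, compatibility θ_AC = θ_CB gives T_A·a = T_B·b, together with T_A + T_B = T₀.
T_A = T₀·b/(a+b) = 1150·800/1480 = 621.6 N·m; T_B = 528.4 N·m.
τ in each portion: τ_AC = 6.96×10^6 Pa, τ_CB = 5.92×10^6 Pa; maximum is in AC.
τ_max = T_AC·r/J = 621.6·0.0385/3.43×10^-6 = 6.962×10^6 Pa.

1010 psi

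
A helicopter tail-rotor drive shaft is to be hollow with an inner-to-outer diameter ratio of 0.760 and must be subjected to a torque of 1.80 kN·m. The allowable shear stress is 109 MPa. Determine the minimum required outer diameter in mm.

For a hollow shaft with d_i/d_o = 0.760: τ_max = 16T/(π d_o³ (1−k⁴)), so d_o = [16T/(π τ_allow (1−k⁴))]^(1/3) = [16·1800/(π·1.09×10^8·0.6664)]^(1/3) = 0.05016 m.

50.2 mm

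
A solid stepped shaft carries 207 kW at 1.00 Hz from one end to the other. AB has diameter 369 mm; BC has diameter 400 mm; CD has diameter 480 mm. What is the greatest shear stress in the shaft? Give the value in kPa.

3340 kPa

ω = 2π·1.00 = 6.283 rad/s, so T = P/ω = 207×10³ / 6.283 = 32950 N·m.
Under the same torque, τ_max = 16T/(πd³) is largest where d is smallest — segment AB (d = 369 mm).
τ_max = 16·32950/(π·(0.369)³) = 3.340×10^6 Pa.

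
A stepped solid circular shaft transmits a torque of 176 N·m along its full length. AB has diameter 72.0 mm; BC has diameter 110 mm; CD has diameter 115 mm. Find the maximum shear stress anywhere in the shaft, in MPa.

Under the same torque, τ_max = 16T/(πd³) is largest where d is smallest — segment AB (d = 72.0 mm).
τ_max = 16·176.0/(π·(0.0720)³) = 2.402×10^6 Pa.

2.40 MPa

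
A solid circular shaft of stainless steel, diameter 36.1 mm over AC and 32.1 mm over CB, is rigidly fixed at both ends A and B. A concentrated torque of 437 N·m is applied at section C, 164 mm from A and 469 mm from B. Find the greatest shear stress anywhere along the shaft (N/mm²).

38.8 N/mm²

Compatibility: T_A·a/J_AC = T_B·b/J_CB with T_A + T_B = T₀.
J_AC = 1.67×10^-7 m⁴, J_CB = 1.04×10^-7 m⁴, so T_A = T₀·(J_AC/a)/((J_AC/a)+(J_CB/b)) = 358.6 N·m, T_B = 78.39 N·m.
τ in each portion: τ_AC = 3.88×10^7 Pa, τ_CB = 1.21×10^7 Pa; maximum is in AC.
τ_max = T_AC·r/J = 358.6·0.0181/1.67×10^-7 = 3.882×10^7 Pa.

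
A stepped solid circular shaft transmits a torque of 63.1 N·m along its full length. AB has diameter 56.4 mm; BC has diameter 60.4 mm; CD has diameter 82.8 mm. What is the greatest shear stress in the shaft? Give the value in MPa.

1.79 MPa

Under the same torque, τ_max = 16T/(πd³) is largest where d is smallest — segment AB (d = 56.4 mm).
τ_max = 16·63.10/(π·(0.0564)³) = 1.791×10^6 Pa.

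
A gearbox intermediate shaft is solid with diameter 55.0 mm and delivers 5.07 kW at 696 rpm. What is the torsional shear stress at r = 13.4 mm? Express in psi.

150 psi

ω = 2π·696/60 = 72.88 rad/s, so T = P/ω = 5.07×10³ / 72.88 = 69.56 N·m.
J = πd⁴/32 = π(0.0550)⁴/32 = 8.984×10^-7 m⁴.
Shear stress varies linearly with radius: τ = T·r/J = 69.56 × 0.0134 / 8.984×10^-7 = 1.038×10^6 Pa.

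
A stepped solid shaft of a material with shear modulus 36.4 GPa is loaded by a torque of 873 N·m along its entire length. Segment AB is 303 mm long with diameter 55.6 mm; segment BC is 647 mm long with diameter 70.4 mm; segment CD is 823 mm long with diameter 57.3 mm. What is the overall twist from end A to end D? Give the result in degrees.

1.88°

J_AB = π(0.0556)⁴/32 = 9.38×10^-7 m⁴; J_BC = π(0.0704)⁴/32 = 2.41×10^-6 m⁴; J_CD = π(0.0573)⁴/32 = 1.06×10^-6 m⁴.
θ = (T/G)·Σ L_i/J_i = (873.0/36.4×10⁹)·(0.303/9.38×10^-7 + 0.647/2.41×10^-6 + 0.823/1.06×10^-6) = 0.03283 rad.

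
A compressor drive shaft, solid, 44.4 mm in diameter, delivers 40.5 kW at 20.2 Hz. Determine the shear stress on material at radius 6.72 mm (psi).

ω = 2π·20.2 = 126.9 rad/s, so T = P/ω = 40.5×10³ / 126.9 = 319.1 N·m.
J = πd⁴/32 = π(0.0444)⁴/32 = 3.815×10^-7 m⁴.
Shear stress varies linearly with radius: τ = T·r/J = 319.1 × 0.00672 / 3.815×10^-7 = 5.620×10^6 Pa.

815 psi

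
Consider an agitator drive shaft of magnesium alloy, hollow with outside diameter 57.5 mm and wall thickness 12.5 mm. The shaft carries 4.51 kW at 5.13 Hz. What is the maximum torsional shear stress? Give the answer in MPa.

4.17 MPa

ω = 2π·5.13 = 32.23 rad/s, so T = P/ω = 4.51×10³ / 32.23 = 139.9 N·m.
J = π(d_o⁴ − d_i⁴)/32 = π(0.0575⁴ − 0.0325⁴)/32 = 9.636×10^-7 m⁴.
τ_max = T·r/J = 139.9 × 0.0288 / 9.636×10^-7 = 4.174×10^6 Pa.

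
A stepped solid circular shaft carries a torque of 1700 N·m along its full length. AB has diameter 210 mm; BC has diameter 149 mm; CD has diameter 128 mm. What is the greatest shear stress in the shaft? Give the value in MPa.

Under the same torque, τ_max = 16T/(πd³) is largest where d is smallest — segment CD (d = 128 mm).
τ_max = 16·1700/(π·(0.128)³) = 4.128×10^6 Pa.

4.13 MPa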